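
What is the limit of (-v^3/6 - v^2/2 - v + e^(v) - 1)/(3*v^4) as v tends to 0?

Direct substitution gives 0/0.
Apply L'Hôpital: lim (-v^2/2 - v + e^(v) - 1)/(12*v^3), still 0/0.
Apply L'Hôpital: lim (-v + e^(v) - 1)/(36*v^2), still 0/0.
Apply L'Hôpital: lim (e^(v) - 1)/(72*v), still 0/0.
After 4 applications of L'Hôpital's rule the quotient is (e^(v))/(72); substituting v = 0 gives 1/72.

1/72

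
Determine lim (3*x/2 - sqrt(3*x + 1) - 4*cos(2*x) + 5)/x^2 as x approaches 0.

Substitution gives 0/0 (the numerator vanishes to order 2).
Expand each term to order x^2: the coefficient of x^2 in -4·cos(2x) is 8 and in −√(1 + 3x) is 9/8.
Lower-order terms cancel with the polynomial part, so the numerator is (73/8)·x^2 + o(x^2), and the limit is (73/8)/(1) = 73/8.

73/8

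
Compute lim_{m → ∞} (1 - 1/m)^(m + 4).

e^(-1)

The base → 1 and the exponent → ∞: a 1^∞ form.
Take logarithms: (m + 4)·ln(1 - 1/m). Since ln(1+u) ~ u for small u, this behaves like (m)·(-1/m) → -1.
So the limit is e^(-1).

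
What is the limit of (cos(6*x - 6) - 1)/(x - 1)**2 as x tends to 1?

Direct substitution gives 0/0.
Apply L'Hôpital: lim (-6*sin(6*x - 6))/(2*x - 2), still 0/0.
After 2 applications of L'Hôpital's rule the quotient is (-36*cos(6*x - 6))/(2); substituting x = 1 gives -18.

-18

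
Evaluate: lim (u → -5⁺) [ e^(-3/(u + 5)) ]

0

As u → -5⁺, -3/(u + 5) → −∞, so e^(-3/(u + 5)) → 0.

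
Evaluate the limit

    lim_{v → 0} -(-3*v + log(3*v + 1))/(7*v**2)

Direct substitution gives 0/0.
Apply L'Hôpital: lim (-3 + 3/(3*v + 1))/(-14*v), still 0/0.
After 2 applications of L'Hôpital's rule the quotient is (-9/(3*v + 1)^2)/(-14); substituting v = 0 gives 9/14.

9/14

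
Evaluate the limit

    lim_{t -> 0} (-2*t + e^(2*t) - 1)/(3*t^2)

2/3

Direct substitution gives 0/0.
Apply L'Hôpital: lim (2*e^(2*t) - 2)/(6*t), still 0/0.
After 2 applications of L'Hôpital's rule the quotient is (4*e^(2*t))/(6); substituting t = 0 gives 2/3.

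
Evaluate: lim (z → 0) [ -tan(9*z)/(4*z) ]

-9/4

Substitution gives 0/0.
Since tan(u)/u → 1 as u → 0, tan(9z)/(9z) → 1 and the limit is 9/(-4) = -9/4.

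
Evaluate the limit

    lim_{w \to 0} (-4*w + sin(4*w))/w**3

-32/3

Direct substitution gives 0/0.
Apply L'Hôpital: lim (4*cos(4*w) - 4)/(3*w^2), still 0/0.
Apply L'Hôpital: lim (-16*sin(4*w))/(6*w), still 0/0.
After 3 applications of L'Hôpital's rule the quotient is (-64*cos(4*w))/(6); substituting w = 0 gives -32/3.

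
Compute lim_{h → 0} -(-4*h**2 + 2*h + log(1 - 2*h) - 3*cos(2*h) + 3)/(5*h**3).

8/15

Substitution gives 0/0; apply L'Hôpital's rule 3 times.
After differentiating numerator and denominator 3 times the quotient is (-24*sin(2*h) + 16/(2*h - 1)^3)/(-30); at h = 0 this is 8/15.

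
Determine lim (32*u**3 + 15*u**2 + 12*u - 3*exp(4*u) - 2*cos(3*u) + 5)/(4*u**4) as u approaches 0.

Substitution gives 0/0; apply L'Hôpital's rule 4 times.
After differentiating numerator and denominator 4 times the quotient is (-768*e^(4*u) - 162*cos(3*u))/(96); at u = 0 this is -155/16.

-155/16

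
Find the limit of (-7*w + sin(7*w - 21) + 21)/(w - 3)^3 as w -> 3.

Direct substitution gives 0/0.
Apply L'Hôpital: lim (7*cos(7*w - 21) - 7)/(3*(w - 3)^2), still 0/0.
Apply L'Hôpital: lim (-49*sin(7*w - 21))/(6*w - 18), still 0/0.
After 3 applications of L'Hôpital's rule the quotient is (-343*cos(7*w - 21))/(6); substituting w = 3 gives -343/6.

-343/6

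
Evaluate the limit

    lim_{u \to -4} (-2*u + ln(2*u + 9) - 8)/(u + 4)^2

Direct substitution gives 0/0.
Apply L'Hôpital: lim (-2 + 2/(2*u + 9))/(2*u + 8), still 0/0.
After 2 applications of L'Hôpital's rule the quotient is (-4/(2*u + 9)^2)/(2); substituting u = -4 gives -2.

-2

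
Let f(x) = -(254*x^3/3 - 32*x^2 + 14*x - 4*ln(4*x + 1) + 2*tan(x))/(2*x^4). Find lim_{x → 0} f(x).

-128

Substitution gives 0/0; apply L'Hôpital's rule 4 times.
After differentiating numerator and denominator 4 times the quotient is (48*tan(x)^3/cos(x)^2 + 32*tan(x)/cos(x)^2 + 6144/(4*x + 1)^4)/(-48); at x = 0 this is -128.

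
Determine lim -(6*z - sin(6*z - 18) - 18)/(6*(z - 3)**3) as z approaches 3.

Direct substitution gives 0/0.
Apply L'Hôpital: lim (6 - 6*cos(6*z - 18))/(-18*(z - 3)^2), still 0/0.
Apply L'Hôpital: lim (36*sin(6*z - 18))/(108 - 36*z), still 0/0.
After 3 applications of L'Hôpital's rule the quotient is (216*cos(6*z - 18))/(-36); substituting z = 3 gives -6.

-6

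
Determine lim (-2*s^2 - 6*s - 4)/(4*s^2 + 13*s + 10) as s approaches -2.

At s = -2 both the top and bottom vanish — a removable singularity. Factoring out (s + 2) from each leaves (-2*s - 2)/(4*s + 5), which at s = -2 equals -2/3.

-2/3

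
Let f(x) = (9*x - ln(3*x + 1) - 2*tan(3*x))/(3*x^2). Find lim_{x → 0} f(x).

3/2

Substitution gives 0/0; apply L'Hôpital's rule 2 times.
After differentiating numerator and denominator 2 times the quotient is (-36*tan(3*x)/cos(3*x)^2 + 9/(3*x + 1)^2)/(6); at x = 0 this is 3/2.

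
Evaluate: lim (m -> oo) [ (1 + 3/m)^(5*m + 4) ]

e^(15)

Let L be the limit and take ln: ln L = lim (5m + 4)·ln(1 + 3/m) = lim (5m + 4)·(3/m + O(1/m²)) = 15.
Hence L = e^(15).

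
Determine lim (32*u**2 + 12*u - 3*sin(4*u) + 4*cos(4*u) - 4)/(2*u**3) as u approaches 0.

Substitution gives 0/0 (the numerator vanishes to order 3).
Expand each term to order u^3: the coefficient of u^3 in -3·sin(4u) is 32 and in 4·cos(4u) is 0.
Lower-order terms cancel with the polynomial part, so the numerator is (32)·u^3 + o(u^3), and the limit is (32)/(2) = 16.

16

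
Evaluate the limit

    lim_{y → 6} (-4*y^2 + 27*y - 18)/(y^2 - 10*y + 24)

-21/2

At y = 6 both the top and bottom vanish — a removable singularity. Factoring out (y - 6) from each leaves (3 - 4*y)/(y - 4), which at y = 6 equals -21/2.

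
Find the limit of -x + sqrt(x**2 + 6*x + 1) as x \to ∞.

An ∞ − ∞ form. Rationalising with the conjugate, the difference becomes (6x + 1) / (√(x^2 + 6*x + 1) + x).
For large x the denominator behaves like 2·x, so the quotient tends to 6/2 = 3.

3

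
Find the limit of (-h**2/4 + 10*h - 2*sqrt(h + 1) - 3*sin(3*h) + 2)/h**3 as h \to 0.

Substitution gives 0/0 (the numerator vanishes to order 3).
Expand each term to order h^3: the coefficient of h^3 in -2·√(1 + h) is -1/8 and in -3·sin(3h) is 27/2.
Lower-order terms cancel with the polynomial part, so the numerator is (107/8)·h^3 + o(h^3), and the limit is (107/8)/(1) = 107/8.

107/8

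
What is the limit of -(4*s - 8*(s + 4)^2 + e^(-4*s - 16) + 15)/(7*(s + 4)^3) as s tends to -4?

32/21

Direct substitution gives 0/0.
Apply L'Hôpital: lim (-16*s - 4*e^(-4*s - 16) - 60)/(-21*(s + 4)^2), still 0/0.
Apply L'Hôpital: lim (16*e^(-4*s - 16) - 16)/(-42*s - 168), still 0/0.
After 3 applications of L'Hôpital's rule the quotient is (-64*e^(-4*s - 16))/(-42); substituting s = -4 gives 32/21.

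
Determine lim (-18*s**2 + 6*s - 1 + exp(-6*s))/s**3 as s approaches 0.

Direct substitution gives 0/0.
Apply L'Hôpital: lim (-36*s + 6 - 6*e^(-6*s))/(3*s^2), still 0/0.
Apply L'Hôpital: lim (-36 + 36*e^(-6*s))/(6*s), still 0/0.
After 3 applications of L'Hôpital's rule the quotient is (-216*e^(-6*s))/(6); substituting s = 0 gives -36.

-36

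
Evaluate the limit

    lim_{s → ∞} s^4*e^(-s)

0

Write as s^4/e^{1s}, an ∞/∞ form.
Exponential growth dominates any polynomial, so repeated L'Hôpital (or the standard result) gives 0.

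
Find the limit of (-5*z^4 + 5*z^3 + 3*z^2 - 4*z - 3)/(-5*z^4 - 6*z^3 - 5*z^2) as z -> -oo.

Numerator and denominator both have degree 4.
Dividing every term by z^4, all lower-order terms vanish and the limit is the ratio of leading coefficients, -5/(-5) = 1.

1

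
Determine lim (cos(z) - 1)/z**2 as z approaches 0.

-1/2

Direct substitution gives 0/0.
Apply L'Hôpital: lim (-sin(z))/(2*z), still 0/0.
After 2 applications of L'Hôpital's rule the quotient is (-cos(z))/(2); substituting z = 0 gives -1/2.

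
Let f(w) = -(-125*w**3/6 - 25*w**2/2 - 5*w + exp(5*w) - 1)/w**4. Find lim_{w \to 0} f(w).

-625/24

Direct substitution gives 0/0.
Apply L'Hôpital: lim (-125*w^2/2 - 25*w + 5*e^(5*w) - 5)/(-4*w^3), still 0/0.
Apply L'Hôpital: lim (-125*w + 25*e^(5*w) - 25)/(-12*w^2), still 0/0.
Apply L'Hôpital: lim (125*e^(5*w) - 125)/(-24*w), still 0/0.
After 4 applications of L'Hôpital's rule the quotient is (625*e^(5*w))/(-24); substituting w = 0 gives -625/24.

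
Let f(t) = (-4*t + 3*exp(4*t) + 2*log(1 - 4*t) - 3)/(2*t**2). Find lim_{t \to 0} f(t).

Substitution gives 0/0; apply L'Hôpital's rule 2 times.
After differentiating numerator and denominator 2 times the quotient is (48*e^(4*t) - 32/(4*t - 1)^2)/(4); at t = 0 this is 4.

4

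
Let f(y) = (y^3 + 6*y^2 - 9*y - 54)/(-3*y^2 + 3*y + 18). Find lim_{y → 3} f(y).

-18/5

Direct substitution gives 0/0, so factor. Both numerator and denominator have (y - 3) as a factor.
After cancelling, the expression reduces to (y^2 + 9*y + 18)/(-3*y - 6).
Substituting y = 3 gives -18/5.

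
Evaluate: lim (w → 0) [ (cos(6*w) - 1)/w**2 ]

-18

Direct substitution gives 0/0.
Apply L'Hôpital: lim (-6*sin(6*w))/(2*w), still 0/0.
After 2 applications of L'Hôpital's rule the quotient is (-36*cos(6*w))/(2); substituting w = 0 gives -18.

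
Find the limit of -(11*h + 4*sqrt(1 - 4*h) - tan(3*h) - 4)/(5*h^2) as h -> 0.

8/5

Substitution gives 0/0 (the numerator vanishes to order 2).
Expand each term to order h^2: the coefficient of h^2 in −tan(3h) is 0 and in 4·√(1 - 4h) is -8.
Lower-order terms cancel with the polynomial part, so the numerator is (-8)·h^2 + o(h^2), and the limit is (-8)/(-5) = 8/5.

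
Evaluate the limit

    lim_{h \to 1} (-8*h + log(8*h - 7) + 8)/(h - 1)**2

Direct substitution gives 0/0.
Apply L'Hôpital: lim (-8 + 8/(8*h - 7))/(2*h - 2), still 0/0.
After 2 applications of L'Hôpital's rule the quotient is (-64/(8*h - 7)^2)/(2); substituting h = 1 gives -32.

-32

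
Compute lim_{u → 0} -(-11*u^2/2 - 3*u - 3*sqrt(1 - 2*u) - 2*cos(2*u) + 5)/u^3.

-3/2

Substitution gives 0/0; apply L'Hôpital's rule 3 times.
After differentiating numerator and denominator 3 times the quotient is (-16*sin(2*u) + 9/(1 - 2*u)^(5/2))/(-6); at u = 0 this is -3/2.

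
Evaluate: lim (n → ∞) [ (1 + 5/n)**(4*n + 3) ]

e^(20)

The base → 1 and the exponent → ∞: a 1^∞ form.
Take logarithms: (4n + 3)·ln(1 + 5/n). Since ln(1+u) ~ u for small u, this behaves like (4n)·(5/n) → 20.
So the limit is e^(20).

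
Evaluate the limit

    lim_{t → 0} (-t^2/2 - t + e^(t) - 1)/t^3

1/6

Direct substitution gives 0/0.
Apply L'Hôpital: lim (-t + e^(t) - 1)/(3*t^2), still 0/0.
Apply L'Hôpital: lim (e^(t) - 1)/(6*t), still 0/0.
After 3 applications of L'Hôpital's rule the quotient is (e^(t))/(6); substituting t = 0 gives 1/6.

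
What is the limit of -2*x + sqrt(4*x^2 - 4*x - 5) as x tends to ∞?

-1

An ∞ − ∞ form. Rationalising with the conjugate, the difference becomes (-4x - 5) / (√(4*x^2 - 4*x - 5) + 2x).
For large x the denominator behaves like 2·2x, so the quotient tends to -4/4 = -1.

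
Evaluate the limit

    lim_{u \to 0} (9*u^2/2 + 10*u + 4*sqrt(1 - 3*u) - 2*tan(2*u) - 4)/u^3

Substitution gives 0/0; apply L'Hôpital's rule 3 times.
After differentiating numerator and denominator 3 times the quotient is (-64*tan(2*u)^2/cos(2*u)^2 - 32/cos(2*u)^4 - 81/(2*(1 - 3*u)^(5/2)))/(6); at u = 0 this is -145/12.

-145/12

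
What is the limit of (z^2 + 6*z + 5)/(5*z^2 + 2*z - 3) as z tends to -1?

-1/2

Direct substitution gives 0/0, so factor. Both numerator and denominator have (z + 1) as a factor.
After cancelling, the expression reduces to (z + 5)/(5*z - 3).
Substituting z = -1 gives -1/2.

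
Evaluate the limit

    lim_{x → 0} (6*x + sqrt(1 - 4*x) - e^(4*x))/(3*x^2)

Substitution gives 0/0 (the numerator vanishes to order 2).
Expand each term to order x^2: the coefficient of x^2 in √(1 - 4x) is -2 and in −e^(4x) is -8.
Lower-order terms cancel with the polynomial part, so the numerator is (-10)·x^2 + o(x^2), and the limit is (-10)/(3) = -10/3.

-10/3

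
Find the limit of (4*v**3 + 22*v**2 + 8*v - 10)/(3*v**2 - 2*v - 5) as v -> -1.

At v = -1 both the top and bottom vanish — a removable singularity. Factoring out (v + 1) from each leaves (4*v^2 + 18*v - 10)/(3*v - 5), which at v = -1 equals 3.

3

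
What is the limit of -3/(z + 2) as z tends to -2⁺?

-∞

As z → -2⁺, (z + 2) → 0⁺, so (z + 2)^1 → 0⁺ and -3/(z + 2)^1 → -∞.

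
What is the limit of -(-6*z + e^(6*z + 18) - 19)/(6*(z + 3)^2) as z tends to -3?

-3

Direct substitution gives 0/0.
Apply L'Hôpital: lim (6*e^(6*z + 18) - 6)/(-12*z - 36), still 0/0.
After 2 applications of L'Hôpital's rule the quotient is (36*e^(6*z + 18))/(-12); substituting z = -3 gives -3.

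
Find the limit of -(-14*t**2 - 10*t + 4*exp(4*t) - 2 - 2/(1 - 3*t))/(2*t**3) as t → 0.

Substitution gives 0/0; apply L'Hôpital's rule 3 times.
After differentiating numerator and denominator 3 times the quotient is (256*e^(4*t) - 324/(3*t - 1)^4)/(-12); at t = 0 this is 17/3.

17/3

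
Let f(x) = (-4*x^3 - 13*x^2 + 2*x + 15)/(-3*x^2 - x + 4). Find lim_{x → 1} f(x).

36/7

At x = 1 both the top and bottom vanish — a removable singularity. Factoring out (x - 1) from each leaves (-4*x^2 - 17*x - 15)/(-3*x - 4), which at x = 1 equals 36/7.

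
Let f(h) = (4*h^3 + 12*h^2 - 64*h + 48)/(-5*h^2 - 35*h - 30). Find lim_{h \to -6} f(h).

224/25

Direct substitution gives 0/0, so factor. Both numerator and denominator have (h + 6) as a factor.
After cancelling, the expression reduces to (4*h^2 - 12*h + 8)/(-5*h - 5).
Substituting h = -6 gives 224/25.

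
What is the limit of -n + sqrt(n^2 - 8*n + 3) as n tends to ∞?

-4

This has the form ∞ − ∞. Multiply and divide by the conjugate √(n^2 - 8*n + 3) + n.
That gives (-8n + 3) / (√(n^2 - 8*n + 3) + n).
Divide numerator and denominator by n: the limit is -8/(2·1) = -4.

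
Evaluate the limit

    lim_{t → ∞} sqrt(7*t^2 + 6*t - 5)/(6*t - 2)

For large |t|, √(7*t^2 + 6*t - 5) ≈ √7·|t| and the denominator ≈ 6t.
Since t → +∞, |t| = t, giving √7/(6) = √(7)/6.

√(7)/6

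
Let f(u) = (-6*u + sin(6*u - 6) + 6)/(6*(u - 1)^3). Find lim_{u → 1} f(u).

Direct substitution gives 0/0.
Apply L'Hôpital: lim (6*cos(6*u - 6) - 6)/(18*(u - 1)^2), still 0/0.
Apply L'Hôpital: lim (-36*sin(6*u - 6))/(36*u - 36), still 0/0.
After 3 applications of L'Hôpital's rule the quotient is (-216*cos(6*u - 6))/(36); substituting u = 1 gives -6.

-6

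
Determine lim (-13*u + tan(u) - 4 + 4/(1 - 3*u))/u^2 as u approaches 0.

36

Substitution gives 0/0; apply L'Hôpital's rule 2 times.
After differentiating numerator and denominator 2 times the quotient is (2*tan(u)/cos(u)^2 - 72/(3*u - 1)^3)/(2); at u = 0 this is 36.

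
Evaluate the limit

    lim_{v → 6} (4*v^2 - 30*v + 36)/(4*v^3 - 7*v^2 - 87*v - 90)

Direct substitution gives 0/0, so factor. Both numerator and denominator have (v - 6) as a factor.
After cancelling, the expression reduces to (4*v - 6)/(4*v^2 + 17*v + 15).
Substituting v = 6 gives 2/29.

2/29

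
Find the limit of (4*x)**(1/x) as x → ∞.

Base → ∞ and exponent → 0: an ∞^0 form.
Take logs: (1/x)·ln(4·x^1) = (ln 4 + 1·ln x)/x → 0.
So the limit is e^0 = 1.

1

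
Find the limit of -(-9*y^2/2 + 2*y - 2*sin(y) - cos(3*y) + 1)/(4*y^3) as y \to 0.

-1/12

Substitution gives 0/0; apply L'Hôpital's rule 3 times.
After differentiating numerator and denominator 3 times the quotient is (-27*sin(3*y) + 2*cos(y))/(-24); at y = 0 this is -1/12.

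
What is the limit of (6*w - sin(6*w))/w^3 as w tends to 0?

36

Direct substitution gives 0/0.
Apply L'Hôpital: lim (6 - 6*cos(6*w))/(3*w^2), still 0/0.
Apply L'Hôpital: lim (36*sin(6*w))/(6*w), still 0/0.
After 3 applications of L'Hôpital's rule the quotient is (216*cos(6*w))/(6); substituting w = 0 gives 36.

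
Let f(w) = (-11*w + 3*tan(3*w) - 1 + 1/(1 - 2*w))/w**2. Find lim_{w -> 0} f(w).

4

Substitution gives 0/0; apply L'Hôpital's rule 2 times.
After differentiating numerator and denominator 2 times the quotient is (54*tan(3*w)/cos(3*w)^2 - 8/(2*w - 1)^3)/(2); at w = 0 this is 4.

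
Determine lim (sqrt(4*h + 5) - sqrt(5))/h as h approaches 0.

A 0/0 form; rationalise with √(5 + 4h) + √5. This collapses the numerator to 4h, leaving 4/(√(5 + 4h) + √5) → 4/(2√5) = 2*√(5)/5.

2*√(5)/5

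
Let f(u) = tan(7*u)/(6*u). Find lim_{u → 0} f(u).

Substitution gives 0/0.
Since tan(θ)/θ → 1 as θ → 0, tan(7u)/(7u) → 1 and the limit is 7/6.

7/6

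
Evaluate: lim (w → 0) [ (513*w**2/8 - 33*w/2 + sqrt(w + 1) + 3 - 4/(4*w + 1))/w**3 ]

4097/16

Substitution gives 0/0; apply L'Hôpital's rule 3 times.
After differentiating numerator and denominator 3 times the quotient is (1536/(4*w + 1)^4 + 3/(8*(w + 1)^(5/2)))/(6); at w = 0 this is 4097/16.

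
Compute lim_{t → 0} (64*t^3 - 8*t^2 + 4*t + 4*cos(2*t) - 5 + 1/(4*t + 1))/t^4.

776/3

Substitution gives 0/0; apply L'Hôpital's rule 4 times.
After differentiating numerator and denominator 4 times the quotient is (64*cos(2*t) + 6144/(4*t + 1)^5)/(24); at t = 0 this is 776/3.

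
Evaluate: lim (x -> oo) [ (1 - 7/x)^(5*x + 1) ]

e^(-35)

The base → 1 and the exponent → ∞: a 1^∞ form.
Take logarithms: (5x + 1)·ln(1 - 7/x). Since ln(1+u) ~ u for small u, this behaves like (5x)·(-7/x) → -35.
So the limit is e^(-35).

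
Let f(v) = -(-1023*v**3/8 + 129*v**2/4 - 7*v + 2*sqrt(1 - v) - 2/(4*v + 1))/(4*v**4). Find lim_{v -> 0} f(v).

32773/256

Substitution gives 0/0; apply L'Hôpital's rule 4 times.
After differentiating numerator and denominator 4 times the quotient is (-12288/(4*v + 1)^5 - 15/(8*(1 - v)^(7/2)))/(-96); at v = 0 this is 32773/256.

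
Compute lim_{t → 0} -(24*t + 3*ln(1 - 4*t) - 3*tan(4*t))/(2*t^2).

Substitution gives 0/0; apply L'Hôpital's rule 2 times.
After differentiating numerator and denominator 2 times the quotient is (-96*tan(4*t)/cos(4*t)^2 - 48/(4*t - 1)^2)/(-4); at t = 0 this is 12.

12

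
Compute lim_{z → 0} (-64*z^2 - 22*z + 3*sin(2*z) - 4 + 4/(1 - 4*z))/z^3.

252

Substitution gives 0/0 (the numerator vanishes to order 3).
Expand each term to order z^3: the coefficient of z^3 in 4·1/(1 - 4z) is 256 and in 3·sin(2z) is -4.
Lower-order terms cancel with the polynomial part, so the numerator is (252)·z^3 + o(z^3), and the limit is (252)/(1) = 252.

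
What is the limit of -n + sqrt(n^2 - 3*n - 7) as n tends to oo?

-3/2

An ∞ − ∞ form. Rationalising with the conjugate, the difference becomes (-3n - 7) / (√(n^2 - 3*n - 7) + n).
For large n the denominator behaves like 2·n, so the quotient tends to -3/2 = -3/2.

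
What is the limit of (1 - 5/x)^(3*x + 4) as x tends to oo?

The base → 1 and the exponent → ∞: a 1^∞ form.
Take logarithms: (3x + 4)·ln(1 - 5/x). Since ln(1+u) ~ u for small u, this behaves like (3x)·(-5/x) → -15.
So the limit is e^(-15).

e^(-15)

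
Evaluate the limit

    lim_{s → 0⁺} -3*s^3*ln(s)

0

This is a 0·(−∞) form. Rewrite as -3·ln(s) / s^(−3) and apply L'Hôpital:
the derivative quotient is -3·(1/s) / (−3·s^(−4)) = (3/3)·s^3 → 0.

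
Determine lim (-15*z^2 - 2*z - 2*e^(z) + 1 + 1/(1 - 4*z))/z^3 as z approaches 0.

Substitution gives 0/0 (the numerator vanishes to order 3).
Expand each term to order z^3: the coefficient of z^3 in -2·e^(z) is -1/3 and in 1/(1 - 4z) is 64.
Lower-order terms cancel with the polynomial part, so the numerator is (191/3)·z^3 + o(z^3), and the limit is (191/3)/(1) = 191/3.

191/3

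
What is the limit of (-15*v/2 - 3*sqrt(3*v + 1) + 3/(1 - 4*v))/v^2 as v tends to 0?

Substitution gives 0/0 (the numerator vanishes to order 2).
Expand each term to order v^2: the coefficient of v^2 in -3·√(1 + 3v) is 27/8 and in 3·1/(1 - 4v) is 48.
Lower-order terms cancel with the polynomial part, so the numerator is (411/8)·v^2 + o(v^2), and the limit is (411/8)/(1) = 411/8.

411/8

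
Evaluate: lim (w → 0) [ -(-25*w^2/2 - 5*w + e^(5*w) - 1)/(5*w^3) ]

-25/6

Direct substitution gives 0/0.
Apply L'Hôpital: lim (-25*w + 5*e^(5*w) - 5)/(-15*w^2), still 0/0.
Apply L'Hôpital: lim (25*e^(5*w) - 25)/(-30*w), still 0/0.
After 3 applications of L'Hôpital's rule the quotient is (125*e^(5*w))/(-30); substituting w = 0 gives -25/6.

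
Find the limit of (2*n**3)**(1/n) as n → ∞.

1

Base → ∞ and exponent → 0: an ∞^0 form.
Take logs: (1/n)·ln(2·n^3) = (ln 2 + 3·ln n)/n → 0.
So the limit is e^0 = 1.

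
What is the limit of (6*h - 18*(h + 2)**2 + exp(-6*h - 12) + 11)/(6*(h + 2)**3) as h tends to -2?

Direct substitution gives 0/0.
Apply L'Hôpital: lim (-36*h - 6*e^(-6*h - 12) - 66)/(18*(h + 2)^2), still 0/0.
Apply L'Hôpital: lim (36*e^(-6*h - 12) - 36)/(36*h + 72), still 0/0.
After 3 applications of L'Hôpital's rule the quotient is (-216*e^(-6*h - 12))/(36); substituting h = -2 gives -6.

-6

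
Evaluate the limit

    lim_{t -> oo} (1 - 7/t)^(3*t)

Let L be the limit and take ln: ln L = lim (3t)·ln(1 - 7/t) = lim (3t)·(-7/t + O(1/t²)) = -21.
Hence L = e^(-21).

e^(-21)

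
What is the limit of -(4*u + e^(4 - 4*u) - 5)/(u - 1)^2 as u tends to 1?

-8

Direct substitution gives 0/0.
Apply L'Hôpital: lim (4 - 4*e^(4 - 4*u))/(2 - 2*u), still 0/0.
After 2 applications of L'Hôpital's rule the quotient is (16*e^(4 - 4*u))/(-2); substituting u = 1 gives -8.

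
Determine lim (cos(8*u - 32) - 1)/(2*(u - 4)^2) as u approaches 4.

-16

Direct substitution gives 0/0.
Apply L'Hôpital: lim (-8*sin(8*u - 32))/(4*u - 16), still 0/0.
After 2 applications of L'Hôpital's rule the quotient is (-64*cos(8*u - 32))/(4); substituting u = 4 gives -16.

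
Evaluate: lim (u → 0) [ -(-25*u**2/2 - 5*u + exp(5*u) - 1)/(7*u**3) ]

Direct substitution gives 0/0.
Apply L'Hôpital: lim (-25*u + 5*e^(5*u) - 5)/(-21*u^2), still 0/0.
Apply L'Hôpital: lim (25*e^(5*u) - 25)/(-42*u), still 0/0.
After 3 applications of L'Hôpital's rule the quotient is (125*e^(5*u))/(-42); substituting u = 0 gives -125/42.

-125/42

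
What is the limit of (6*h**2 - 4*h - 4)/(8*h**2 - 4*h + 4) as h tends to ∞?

3/4

Numerator and denominator both have degree 2.
Dividing every term by h^2, all lower-order terms vanish and the limit is the ratio of leading coefficients, 6/(8) = 3/4.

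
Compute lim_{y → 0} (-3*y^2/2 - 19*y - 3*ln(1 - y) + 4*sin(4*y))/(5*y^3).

Substitution gives 0/0; apply L'Hôpital's rule 3 times.
After differentiating numerator and denominator 3 times the quotient is (-256*cos(4*y) - 6/(y - 1)^3)/(30); at y = 0 this is -25/3.

-25/3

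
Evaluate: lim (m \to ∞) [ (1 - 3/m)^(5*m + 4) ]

Write it as [(1 - 3/m)^m]^(5) · (1 - 3/m)^(4). The bracketed term tends to e^(-3) and the second factor to 1, so the limit is e^(-15).

e^(-15)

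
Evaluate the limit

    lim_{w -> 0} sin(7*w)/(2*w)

7/2

Substitution gives 0/0.
Write it as (7/2)·sin(7w)/(7w); since sin(u)/u → 1, the limit is 7/2.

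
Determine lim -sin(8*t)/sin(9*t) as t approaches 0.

Substitution gives 0/0.
Divide numerator and denominator by t: sin(8t)/t → 8 and sin(9t)/t → 9, so the limit is -1·8/9 = -8/9.

-8/9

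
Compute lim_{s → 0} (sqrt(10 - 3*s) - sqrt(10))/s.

-3*√(10)/20

A 0/0 form; rationalise with √(10 - 3s) + √10. This collapses the numerator to -3s, leaving -3/(√(10 - 3s) + √10) → -3/(2√10) = -3*√(10)/20.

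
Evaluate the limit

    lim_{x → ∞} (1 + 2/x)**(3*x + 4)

The base → 1 and the exponent → ∞: a 1^∞ form.
Take logarithms: (3x + 4)·ln(1 + 2/x). Since ln(1+u) ~ u for small u, this behaves like (3x)·(2/x) → 6.
So the limit is e^(6).

e^(6)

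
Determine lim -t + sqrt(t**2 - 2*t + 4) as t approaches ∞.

-1

This has the form ∞ − ∞. Multiply and divide by the conjugate √(t^2 - 2*t + 4) + t.
That gives (-2t + 4) / (√(t^2 - 2*t + 4) + t).
Divide numerator and denominator by t: the limit is -2/(2·1) = -1.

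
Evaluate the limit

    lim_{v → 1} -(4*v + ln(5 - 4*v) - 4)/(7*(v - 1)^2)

Direct substitution gives 0/0.
Apply L'Hôpital: lim (4 - 4/(5 - 4*v))/(14 - 14*v), still 0/0.
After 2 applications of L'Hôpital's rule the quotient is (-16/(5 - 4*v)^2)/(-14); substituting v = 1 gives 8/7.

8/7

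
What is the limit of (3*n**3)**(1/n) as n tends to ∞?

Base → ∞ and exponent → 0: an ∞^0 form.
Take logs: (1/n)·ln(3·n^3) = (ln 3 + 3·ln n)/n → 0.
So the limit is e^0 = 1.

1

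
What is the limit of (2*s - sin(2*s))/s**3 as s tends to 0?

4/3

Direct substitution gives 0/0.
Apply L'Hôpital: lim (2 - 2*cos(2*s))/(3*s^2), still 0/0.
Apply L'Hôpital: lim (4*sin(2*s))/(6*s), still 0/0.
After 3 applications of L'Hôpital's rule the quotient is (8*cos(2*s))/(6); substituting s = 0 gives 4/3.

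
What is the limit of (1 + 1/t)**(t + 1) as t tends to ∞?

e

Let L be the limit and take ln: ln L = lim (t + 1)·ln(1 + 1/t) = lim (t + 1)·(1/t + O(1/t²)) = 1.
Hence L = e^(1).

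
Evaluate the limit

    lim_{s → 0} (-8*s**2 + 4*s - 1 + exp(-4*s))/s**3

-32/3

Direct substitution gives 0/0.
Apply L'Hôpital: lim (-16*s + 4 - 4*e^(-4*s))/(3*s^2), still 0/0.
Apply L'Hôpital: lim (-16 + 16*e^(-4*s))/(6*s), still 0/0.
After 3 applications of L'Hôpital's rule the quotient is (-64*e^(-4*s))/(6); substituting s = 0 gives -32/3.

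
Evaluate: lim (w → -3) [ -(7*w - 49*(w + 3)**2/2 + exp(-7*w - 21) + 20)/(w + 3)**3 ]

Direct substitution gives 0/0.
Apply L'Hôpital: lim (-49*w - 7*e^(-7*w - 21) - 140)/(-3*(w + 3)^2), still 0/0.
Apply L'Hôpital: lim (49*e^(-7*w - 21) - 49)/(-6*w - 18), still 0/0.
After 3 applications of L'Hôpital's rule the quotient is (-343*e^(-7*w - 21))/(-6); substituting w = -3 gives 343/6.

343/6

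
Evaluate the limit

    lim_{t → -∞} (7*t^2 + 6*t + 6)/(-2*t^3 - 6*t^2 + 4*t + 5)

The denominator has degree 3 and the numerator degree 2. Dividing numerator and denominator by t^3 sends every term to 0 except the leading denominator term, so the limit is 0.

0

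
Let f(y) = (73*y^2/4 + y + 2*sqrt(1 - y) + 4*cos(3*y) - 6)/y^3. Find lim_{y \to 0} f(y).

-1/8

Substitution gives 0/0; apply L'Hôpital's rule 3 times.
After differentiating numerator and denominator 3 times the quotient is (108*sin(3*y) - 3/(4*(1 - y)^(5/2)))/(6); at y = 0 this is -1/8.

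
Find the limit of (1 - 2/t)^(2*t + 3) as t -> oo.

Let L be the limit and take ln: ln L = lim (2t + 3)·ln(1 - 2/t) = lim (2t + 3)·(-2/t + O(1/t²)) = -4.
Hence L = e^(-4).

e^(-4)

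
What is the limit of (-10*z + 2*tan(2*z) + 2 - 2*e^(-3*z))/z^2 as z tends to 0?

Substitution gives 0/0; apply L'Hôpital's rule 2 times.
After differentiating numerator and denominator 2 times the quotient is (16*tan(2*z)/cos(2*z)^2 - 18*e^(-3*z))/(2); at z = 0 this is -9.

-9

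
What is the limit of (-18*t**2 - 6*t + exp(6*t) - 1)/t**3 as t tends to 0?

36

Direct substitution gives 0/0.
Apply L'Hôpital: lim (-36*t + 6*e^(6*t) - 6)/(3*t^2), still 0/0.
Apply L'Hôpital: lim (36*e^(6*t) - 36)/(6*t), still 0/0.
After 3 applications of L'Hôpital's rule the quotient is (216*e^(6*t))/(6); substituting t = 0 gives 36.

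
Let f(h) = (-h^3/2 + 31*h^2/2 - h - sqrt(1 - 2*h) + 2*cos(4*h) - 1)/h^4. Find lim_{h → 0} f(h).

Substitution gives 0/0 (the numerator vanishes to order 4).
Expand each term to order h^4: the coefficient of h^4 in −√(1 - 2h) is 5/8 and in 2·cos(4h) is 64/3.
Lower-order terms cancel with the polynomial part, so the numerator is (527/24)·h^4 + o(h^4), and the limit is (527/24)/(1) = 527/24.

527/24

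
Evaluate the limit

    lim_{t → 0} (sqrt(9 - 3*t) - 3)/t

-1/2

A 0/0 form; rationalise with √(9 - 3t) + √9. This collapses the numerator to -3t, leaving -3/(√(9 - 3t) + √9) → -3/(2√9) = -1/2.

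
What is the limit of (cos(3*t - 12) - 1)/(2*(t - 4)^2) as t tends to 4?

Direct substitution gives 0/0.
Apply L'Hôpital: lim (-3*sin(3*t - 12))/(4*t - 16), still 0/0.
After 2 applications of L'Hôpital's rule the quotient is (-9*cos(3*t - 12))/(4); substituting t = 4 gives -9/4.

-9/4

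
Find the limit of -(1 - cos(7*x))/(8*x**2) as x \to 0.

Substitution gives 0/0.
Use (1 − cos u)/u² → 1/2 with u = 7x: the limit is 7²/(2·(-8)) = -49/16.

-49/16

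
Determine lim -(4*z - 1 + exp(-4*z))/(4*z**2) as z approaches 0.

Direct substitution gives 0/0.
Apply L'Hôpital: lim (4 - 4*e^(-4*z))/(-8*z), still 0/0.
After 2 applications of L'Hôpital's rule the quotient is (16*e^(-4*z))/(-8); substituting z = 0 gives -2.

-2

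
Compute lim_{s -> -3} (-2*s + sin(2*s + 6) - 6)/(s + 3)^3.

Direct substitution gives 0/0.
Apply L'Hôpital: lim (2*cos(2*s + 6) - 2)/(3*(s + 3)^2), still 0/0.
Apply L'Hôpital: lim (-4*sin(2*s + 6))/(6*s + 18), still 0/0.
After 3 applications of L'Hôpital's rule the quotient is (-8*cos(2*s + 6))/(6); substituting s = -3 gives -4/3.

-4/3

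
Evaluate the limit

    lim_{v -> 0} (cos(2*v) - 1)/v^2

Direct substitution gives 0/0.
Apply L'Hôpital: lim (-2*sin(2*v))/(2*v), still 0/0.
After 2 applications of L'Hôpital's rule the quotient is (-4*cos(2*v))/(2); substituting v = 0 gives -2.

-2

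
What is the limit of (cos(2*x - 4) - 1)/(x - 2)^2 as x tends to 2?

Direct substitution gives 0/0.
Apply L'Hôpital: lim (-2*sin(2*x - 4))/(2*x - 4), still 0/0.
After 2 applications of L'Hôpital's rule the quotient is (-4*cos(2*x - 4))/(2); substituting x = 2 gives -2.

-2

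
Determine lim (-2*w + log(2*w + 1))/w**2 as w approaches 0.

-2

Direct substitution gives 0/0.
Apply L'Hôpital: lim (-2 + 2/(2*w + 1))/(2*w), still 0/0.
After 2 applications of L'Hôpital's rule the quotient is (-4/(2*w + 1)^2)/(2); substituting w = 0 gives -2.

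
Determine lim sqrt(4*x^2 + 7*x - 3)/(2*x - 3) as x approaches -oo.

-1

For large |x|, √(4*x^2 + 7*x - 3) ≈ √4·|x| and the denominator ≈ 2x.
Since x → −∞, |x| = −x, giving −√4/(2) = -1.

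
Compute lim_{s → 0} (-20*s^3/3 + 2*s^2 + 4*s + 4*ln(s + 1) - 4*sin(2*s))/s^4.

-1

Substitution gives 0/0; apply L'Hôpital's rule 4 times.
After differentiating numerator and denominator 4 times the quotient is (-64*sin(2*s) - 24/(s + 1)^4)/(24); at s = 0 this is -1.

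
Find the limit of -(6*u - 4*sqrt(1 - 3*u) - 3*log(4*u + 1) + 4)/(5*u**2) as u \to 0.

-57/10

Substitution gives 0/0 (the numerator vanishes to order 2).
Expand each term to order u^2: the coefficient of u^2 in -4·√(1 - 3u) is 9/2 and in -3·ln(1 + 4u) is 24.
Lower-order terms cancel with the polynomial part, so the numerator is (57/2)·u^2 + o(u^2), and the limit is (57/2)/(-5) = -57/10.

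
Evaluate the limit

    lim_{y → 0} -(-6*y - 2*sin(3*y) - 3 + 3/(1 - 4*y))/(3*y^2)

Substitution gives 0/0; apply L'Hôpital's rule 2 times.
After differentiating numerator and denominator 2 times the quotient is (18*sin(3*y) - 96/(4*y - 1)^3)/(-6); at y = 0 this is -16.

-16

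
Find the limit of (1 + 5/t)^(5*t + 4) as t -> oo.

Write it as [(1 + 5/t)^t]^(5) · (1 + 5/t)^(4). The bracketed term tends to e^(5) and the second factor to 1, so the limit is e^(25).

e^(25)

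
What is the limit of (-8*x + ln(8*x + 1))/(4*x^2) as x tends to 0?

Direct substitution gives 0/0.
Apply L'Hôpital: lim (-8 + 8/(8*x + 1))/(8*x), still 0/0.
After 2 applications of L'Hôpital's rule the quotient is (-64/(8*x + 1)^2)/(8); substituting x = 0 gives -8.

-8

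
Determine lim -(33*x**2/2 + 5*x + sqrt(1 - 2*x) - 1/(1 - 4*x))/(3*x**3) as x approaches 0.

Substitution gives 0/0; apply L'Hôpital's rule 3 times.
After differentiating numerator and denominator 3 times the quotient is (-384/(4*x - 1)^4 - 3/(1 - 2*x)^(5/2))/(-18); at x = 0 this is 43/2.

43/2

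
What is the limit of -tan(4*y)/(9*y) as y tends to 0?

Substitution gives 0/0.
Since tan(u)/u → 1 as u → 0, tan(4y)/(4y) → 1 and the limit is 4/(-9) = -4/9.

-4/9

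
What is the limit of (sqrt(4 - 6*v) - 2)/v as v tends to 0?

A 0/0 form; rationalise with √(4 - 6v) + √4. This collapses the numerator to -6v, leaving -6/(√(4 - 6v) + √4) → -6/(2√4) = -3/2.

-3/2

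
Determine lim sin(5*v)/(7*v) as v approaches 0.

Substitution gives 0/0.
Write it as (5/7)·sin(5v)/(5v); since sin(u)/u → 1, the limit is 5/7.

5/7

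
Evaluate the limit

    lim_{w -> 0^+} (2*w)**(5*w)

Base → 0⁺ and exponent → 0⁺: a 0^0 form.
Take logs: 5w·ln(2w). This is 0·(−∞); rewriting as ln(2w)/(1/(5w)) and applying L'Hôpital gives 0.
Hence the limit is e^0 = 1.

1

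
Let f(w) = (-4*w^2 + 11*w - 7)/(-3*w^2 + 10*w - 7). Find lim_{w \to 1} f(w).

Direct substitution gives 0/0, so factor. Both numerator and denominator have (w - 1) as a factor.
After cancelling, the expression reduces to (7 - 4*w)/(7 - 3*w).
Substituting w = 1 gives 3/4.

3/4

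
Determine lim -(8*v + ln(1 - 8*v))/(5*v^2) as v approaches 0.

32/5

Direct substitution gives 0/0.
Apply L'Hôpital: lim (8 - 8/(1 - 8*v))/(-10*v), still 0/0.
After 2 applications of L'Hôpital's rule the quotient is (-64/(1 - 8*v)^2)/(-10); substituting v = 0 gives 32/5.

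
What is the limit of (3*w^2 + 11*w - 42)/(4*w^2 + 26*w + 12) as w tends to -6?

25/22

Direct substitution gives 0/0, so factor. Both numerator and denominator have (w + 6) as a factor.
After cancelling, the expression reduces to (3*w - 7)/(4*w + 2).
Substituting w = -6 gives 25/22.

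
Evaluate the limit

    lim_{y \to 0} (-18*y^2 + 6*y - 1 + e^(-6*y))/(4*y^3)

-9

Direct substitution gives 0/0.
Apply L'Hôpital: lim (-36*y + 6 - 6*e^(-6*y))/(12*y^2), still 0/0.
Apply L'Hôpital: lim (-36 + 36*e^(-6*y))/(24*y), still 0/0.
After 3 applications of L'Hôpital's rule the quotient is (-216*e^(-6*y))/(24); substituting y = 0 gives -9.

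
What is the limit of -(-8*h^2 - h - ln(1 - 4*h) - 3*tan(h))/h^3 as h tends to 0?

Substitution gives 0/0; apply L'Hôpital's rule 3 times.
After differentiating numerator and denominator 3 times the quotient is (12/cos(h)^2 - 18/cos(h)^4 - 128/(4*h - 1)^3)/(-6); at h = 0 this is -61/3.

-61/3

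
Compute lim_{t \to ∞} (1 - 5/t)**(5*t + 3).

e^(-25)

Write it as [(1 - 5/t)^t]^(5) · (1 - 5/t)^(3). The bracketed term tends to e^(-5) and the second factor to 1, so the limit is e^(-25).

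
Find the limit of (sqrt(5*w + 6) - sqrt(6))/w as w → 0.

5*√(6)/12

A 0/0 form; rationalise with √(6 + 5w) + √6. This collapses the numerator to 5w, leaving 5/(√(6 + 5w) + √6) → 5/(2√6) = 5*√(6)/12.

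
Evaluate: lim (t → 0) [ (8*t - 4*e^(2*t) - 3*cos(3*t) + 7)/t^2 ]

Substitution gives 0/0 (the numerator vanishes to order 2).
Expand each term to order t^2: the coefficient of t^2 in -4·e^(2t) is -8 and in -3·cos(3t) is 27/2.
Lower-order terms cancel with the polynomial part, so the numerator is (11/2)·t^2 + o(t^2), and the limit is (11/2)/(1) = 11/2.

11/2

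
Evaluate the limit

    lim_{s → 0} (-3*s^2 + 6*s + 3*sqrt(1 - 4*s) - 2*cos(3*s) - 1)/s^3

Substitution gives 0/0; apply L'Hôpital's rule 3 times.
After differentiating numerator and denominator 3 times the quotient is (-54*sin(3*s) - 72/(1 - 4*s)^(5/2))/(6); at s = 0 this is -12.

-12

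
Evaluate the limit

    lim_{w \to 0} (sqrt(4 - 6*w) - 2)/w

-3/2

A 0/0 form; rationalise with √(4 - 6w) + √4. This collapses the numerator to -6w, leaving -6/(√(4 - 6w) + √4) → -6/(2√4) = -3/2.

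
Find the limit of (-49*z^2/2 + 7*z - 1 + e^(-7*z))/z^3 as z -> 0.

-343/6

Direct substitution gives 0/0.
Apply L'Hôpital: lim (-49*z + 7 - 7*e^(-7*z))/(3*z^2), still 0/0.
Apply L'Hôpital: lim (-49 + 49*e^(-7*z))/(6*z), still 0/0.
After 3 applications of L'Hôpital's rule the quotient is (-343*e^(-7*z))/(6); substituting z = 0 gives -343/6.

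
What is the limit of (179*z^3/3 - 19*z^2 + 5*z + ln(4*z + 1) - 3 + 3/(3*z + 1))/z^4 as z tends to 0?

179

Substitution gives 0/0 (the numerator vanishes to order 4).
Expand each term to order z^4: the coefficient of z^4 in 3·1/(1 + 3z) is 243 and in ln(1 + 4z) is -64.
Lower-order terms cancel with the polynomial part, so the numerator is (179)·z^4 + o(z^4), and the limit is (179)/(1) = 179.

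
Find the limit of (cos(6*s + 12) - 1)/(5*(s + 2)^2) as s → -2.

Direct substitution gives 0/0.
Apply L'Hôpital: lim (-6*sin(6*s + 12))/(10*s + 20), still 0/0.
After 2 applications of L'Hôpital's rule the quotient is (-36*cos(6*s + 12))/(10); substituting s = -2 gives -18/5.

-18/5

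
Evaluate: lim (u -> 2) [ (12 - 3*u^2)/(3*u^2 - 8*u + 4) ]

Since u = 2 makes numerator and denominator zero, (u - 2) divides both.
Cancelling it gives (-3*u - 6)/(3*u - 2); now plug in u = 2 to get -3.

-3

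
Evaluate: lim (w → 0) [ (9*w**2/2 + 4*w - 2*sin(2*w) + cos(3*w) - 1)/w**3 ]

8/3

Substitution gives 0/0; apply L'Hôpital's rule 3 times.
After differentiating numerator and denominator 3 times the quotient is (27*sin(3*w) + 16*cos(2*w))/(6); at w = 0 this is 8/3.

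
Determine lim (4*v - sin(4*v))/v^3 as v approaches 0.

32/3

Direct substitution gives 0/0.
Apply L'Hôpital: lim (4 - 4*cos(4*v))/(3*v^2), still 0/0.
Apply L'Hôpital: lim (16*sin(4*v))/(6*v), still 0/0.
After 3 applications of L'Hôpital's rule the quotient is (64*cos(4*v))/(6); substituting v = 0 gives 32/3.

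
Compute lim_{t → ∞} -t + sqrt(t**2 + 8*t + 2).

This has the form ∞ − ∞. Multiply and divide by the conjugate √(t^2 + 8*t + 2) + t.
That gives (8t + 2) / (√(t^2 + 8*t + 2) + t).
Divide numerator and denominator by t: the limit is 8/(2·1) = 4.

4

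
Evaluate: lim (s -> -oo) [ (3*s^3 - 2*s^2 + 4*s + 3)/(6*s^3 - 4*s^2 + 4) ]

1/2

Numerator and denominator both have degree 3.
Dividing every term by s^3, all lower-order terms vanish and the limit is the ratio of leading coefficients, 3/(6) = 1/2.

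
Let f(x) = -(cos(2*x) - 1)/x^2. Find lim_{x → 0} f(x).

2

Direct substitution gives 0/0.
Apply L'Hôpital: lim (-2*sin(2*x))/(-2*x), still 0/0.
After 2 applications of L'Hôpital's rule the quotient is (-4*cos(2*x))/(-2); substituting x = 0 gives 2.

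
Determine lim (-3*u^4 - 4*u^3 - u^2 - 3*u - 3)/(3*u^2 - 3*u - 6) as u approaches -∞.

-∞

The numerator has higher degree (4 > 2); the quotient behaves like (-3/(3))·u^2 for large |u|.
As u → −∞ this diverges to -∞.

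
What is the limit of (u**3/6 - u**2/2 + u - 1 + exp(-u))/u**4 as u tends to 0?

Direct substitution gives 0/0.
Apply L'Hôpital: lim (u^2/2 - u + 1 - e^(-u))/(4*u^3), still 0/0.
Apply L'Hôpital: lim (u - 1 + e^(-u))/(12*u^2), still 0/0.
Apply L'Hôpital: lim (1 - e^(-u))/(24*u), still 0/0.
After 4 applications of L'Hôpital's rule the quotient is (e^(-u))/(24); substituting u = 0 gives 1/24.

1/24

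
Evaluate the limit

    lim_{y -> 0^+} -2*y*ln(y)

0

This is a 0·(−∞) form. Rewrite as -2·ln(y) / y^(−1) and apply L'Hôpital:
the derivative quotient is -2·(1/y) / (−1·y^(−2)) = (2/1)·y^1 → 0.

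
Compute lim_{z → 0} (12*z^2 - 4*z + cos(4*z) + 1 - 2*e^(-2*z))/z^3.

Substitution gives 0/0 (the numerator vanishes to order 3).
Expand each term to order z^3: the coefficient of z^3 in -2·e^(-2z) is 8/3 and in cos(4z) is 0.
Lower-order terms cancel with the polynomial part, so the numerator is (8/3)·z^3 + o(z^3), and the limit is (8/3)/(1) = 8/3.

8/3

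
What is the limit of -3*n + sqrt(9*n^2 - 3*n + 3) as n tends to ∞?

This has the form ∞ − ∞. Multiply and divide by the conjugate √(9*n^2 - 3*n + 3) + 3n.
That gives (-3n + 3) / (√(9*n^2 - 3*n + 3) + 3n).
Divide numerator and denominator by n: the limit is -3/(2·3) = -1/2.

-1/2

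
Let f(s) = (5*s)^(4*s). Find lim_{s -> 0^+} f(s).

Base → 0⁺ and exponent → 0⁺: a 0^0 form.
Take logs: 4s·ln(5s). This is 0·(−∞); rewriting as ln(5s)/(1/(4s)) and applying L'Hôpital gives 0.
Hence the limit is e^0 = 1.

1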